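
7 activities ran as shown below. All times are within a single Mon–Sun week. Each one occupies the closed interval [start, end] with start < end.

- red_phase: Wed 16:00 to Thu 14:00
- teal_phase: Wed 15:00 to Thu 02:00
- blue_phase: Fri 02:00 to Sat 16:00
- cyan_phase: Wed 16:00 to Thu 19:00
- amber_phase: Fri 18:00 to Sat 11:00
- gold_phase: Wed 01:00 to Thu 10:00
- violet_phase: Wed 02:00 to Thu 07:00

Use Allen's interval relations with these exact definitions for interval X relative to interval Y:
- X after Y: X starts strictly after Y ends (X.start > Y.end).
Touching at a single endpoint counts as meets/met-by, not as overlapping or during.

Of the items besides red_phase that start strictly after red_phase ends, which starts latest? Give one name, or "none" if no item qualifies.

amber_phase

Target red_phase = [Wed 16:00, Thu 14:00].
amber_phase [Fri 18:00, Sat 11:00] → after → candidate.
blue_phase [Fri 02:00, Sat 16:00] → after → candidate.
cyan_phase [Wed 16:00, Thu 19:00] → started-by → excluded.
gold_phase [Wed 01:00, Thu 10:00] → overlaps → excluded.
teal_phase [Wed 15:00, Thu 02:00] → overlaps → excluded.
violet_phase [Wed 02:00, Thu 07:00] → overlaps → excluded.
Among candidates, latest start is Fri 18:00 → amber_phase.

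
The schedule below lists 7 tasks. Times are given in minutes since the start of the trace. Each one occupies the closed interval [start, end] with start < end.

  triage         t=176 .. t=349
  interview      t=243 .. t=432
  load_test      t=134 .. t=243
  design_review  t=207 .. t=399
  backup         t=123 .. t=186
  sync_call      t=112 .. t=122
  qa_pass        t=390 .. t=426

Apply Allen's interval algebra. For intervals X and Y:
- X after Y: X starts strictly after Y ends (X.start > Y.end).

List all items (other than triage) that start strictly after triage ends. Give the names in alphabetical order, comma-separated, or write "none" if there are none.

Target triage = [t=176, t=349].
backup [t=123, t=186] → overlaps → no.
design_review [t=207, t=399] → overlapped-by → no.
interview [t=243, t=432] → overlapped-by → no.
load_test [t=134, t=243] → overlaps → no.
qa_pass [t=390, t=426] → after → yes.
sync_call [t=112, t=122] → before → no.
Result: qa_pass.

qa_pass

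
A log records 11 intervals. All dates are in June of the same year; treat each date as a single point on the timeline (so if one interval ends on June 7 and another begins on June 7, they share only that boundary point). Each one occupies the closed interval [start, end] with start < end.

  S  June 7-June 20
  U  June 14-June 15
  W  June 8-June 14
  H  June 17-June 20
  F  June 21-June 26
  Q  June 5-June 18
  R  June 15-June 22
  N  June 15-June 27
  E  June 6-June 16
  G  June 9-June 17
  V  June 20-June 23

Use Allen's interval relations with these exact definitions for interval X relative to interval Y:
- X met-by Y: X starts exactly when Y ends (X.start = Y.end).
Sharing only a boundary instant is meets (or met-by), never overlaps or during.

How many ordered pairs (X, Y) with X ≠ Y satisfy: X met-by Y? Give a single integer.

Checking all 110 ordered pairs for relation 'met-by'; matching pairs in alphabetical order:
(H, G): H met-by G ✓
(N, U): N met-by U ✓
(R, U): R met-by U ✓
(U, W): U met-by W ✓
(V, H): V met-by H ✓
(V, S): V met-by S ✓
Count: 6.

6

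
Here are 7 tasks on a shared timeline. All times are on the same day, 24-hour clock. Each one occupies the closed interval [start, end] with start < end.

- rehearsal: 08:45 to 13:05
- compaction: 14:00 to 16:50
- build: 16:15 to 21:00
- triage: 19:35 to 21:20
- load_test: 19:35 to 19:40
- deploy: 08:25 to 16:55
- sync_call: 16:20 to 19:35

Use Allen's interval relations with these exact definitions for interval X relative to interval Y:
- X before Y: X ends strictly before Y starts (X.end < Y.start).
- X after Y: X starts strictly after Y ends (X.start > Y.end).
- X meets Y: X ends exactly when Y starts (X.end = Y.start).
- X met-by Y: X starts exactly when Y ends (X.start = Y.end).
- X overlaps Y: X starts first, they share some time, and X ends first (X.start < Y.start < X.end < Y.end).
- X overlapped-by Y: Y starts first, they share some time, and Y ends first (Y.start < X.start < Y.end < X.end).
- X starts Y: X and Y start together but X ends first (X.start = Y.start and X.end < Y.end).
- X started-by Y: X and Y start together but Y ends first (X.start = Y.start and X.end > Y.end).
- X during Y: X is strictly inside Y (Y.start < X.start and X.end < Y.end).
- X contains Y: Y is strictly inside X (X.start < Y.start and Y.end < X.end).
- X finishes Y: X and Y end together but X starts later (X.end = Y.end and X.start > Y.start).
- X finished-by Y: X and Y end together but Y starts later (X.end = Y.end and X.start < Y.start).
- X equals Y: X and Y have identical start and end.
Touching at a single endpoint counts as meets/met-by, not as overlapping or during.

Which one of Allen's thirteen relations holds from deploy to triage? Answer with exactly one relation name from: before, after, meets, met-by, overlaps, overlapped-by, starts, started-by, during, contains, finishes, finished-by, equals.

deploy = [08:25, 16:55]; triage = [19:35, 21:20].
Compare endpoints: deploy.start < triage.start, deploy.start < triage.end, deploy.end < triage.start, deploy.end < triage.end.
That pattern is 'before'.

before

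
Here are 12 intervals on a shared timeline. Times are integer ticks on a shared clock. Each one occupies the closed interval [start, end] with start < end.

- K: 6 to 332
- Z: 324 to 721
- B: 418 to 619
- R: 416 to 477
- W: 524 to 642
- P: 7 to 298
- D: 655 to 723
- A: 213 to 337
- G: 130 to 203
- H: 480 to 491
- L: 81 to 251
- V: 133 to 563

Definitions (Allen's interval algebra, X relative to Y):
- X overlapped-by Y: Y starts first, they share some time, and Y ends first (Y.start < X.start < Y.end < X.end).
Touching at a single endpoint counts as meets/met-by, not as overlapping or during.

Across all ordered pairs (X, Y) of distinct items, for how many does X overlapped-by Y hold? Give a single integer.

Checking all 132 ordered pairs for relation 'overlapped-by'; matching pairs in alphabetical order:
(A, K): A overlapped-by K ✓
(A, L): A overlapped-by L ✓
(A, P): A overlapped-by P ✓
(B, R): B overlapped-by R ✓
(B, V): B overlapped-by V ✓
(D, Z): D overlapped-by Z ✓
(V, G): V overlapped-by G ✓
(V, K): V overlapped-by K ✓
(V, L): V overlapped-by L ✓
(V, P): V overlapped-by P ✓
(W, B): W overlapped-by B ✓
(W, V): W overlapped-by V ✓
(Z, A): Z overlapped-by A ✓
(Z, K): Z overlapped-by K ✓
(Z, V): Z overlapped-by V ✓
Count: 15.

15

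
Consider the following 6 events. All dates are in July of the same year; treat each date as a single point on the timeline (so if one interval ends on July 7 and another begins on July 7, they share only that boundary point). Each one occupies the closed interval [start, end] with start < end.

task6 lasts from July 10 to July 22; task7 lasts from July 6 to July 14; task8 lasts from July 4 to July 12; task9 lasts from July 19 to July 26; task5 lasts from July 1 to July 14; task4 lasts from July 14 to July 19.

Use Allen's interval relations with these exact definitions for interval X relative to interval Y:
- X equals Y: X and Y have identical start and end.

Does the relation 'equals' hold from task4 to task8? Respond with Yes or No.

task4 = [July 14, July 19], task8 = [July 4, July 12].
Actual relation of task4 to task8: after.
Asked whether 'equals' holds → No.

No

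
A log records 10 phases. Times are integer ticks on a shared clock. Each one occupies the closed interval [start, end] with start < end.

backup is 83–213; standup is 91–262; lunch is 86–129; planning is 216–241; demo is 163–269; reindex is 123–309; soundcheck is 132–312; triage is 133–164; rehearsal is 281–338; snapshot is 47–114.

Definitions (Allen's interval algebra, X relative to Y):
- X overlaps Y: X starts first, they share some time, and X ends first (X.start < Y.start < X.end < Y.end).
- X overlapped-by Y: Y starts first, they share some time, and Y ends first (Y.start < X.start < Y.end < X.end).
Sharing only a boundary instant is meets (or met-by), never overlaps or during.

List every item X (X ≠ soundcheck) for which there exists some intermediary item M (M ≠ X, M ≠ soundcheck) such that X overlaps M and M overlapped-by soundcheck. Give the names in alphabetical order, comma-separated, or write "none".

Target soundcheck = [132, 312].
Intermediaries M with M overlapped-by soundcheck: rehearsal.
Via rehearsal — items with X overlaps rehearsal: reindex.
Union: reindex.

reindex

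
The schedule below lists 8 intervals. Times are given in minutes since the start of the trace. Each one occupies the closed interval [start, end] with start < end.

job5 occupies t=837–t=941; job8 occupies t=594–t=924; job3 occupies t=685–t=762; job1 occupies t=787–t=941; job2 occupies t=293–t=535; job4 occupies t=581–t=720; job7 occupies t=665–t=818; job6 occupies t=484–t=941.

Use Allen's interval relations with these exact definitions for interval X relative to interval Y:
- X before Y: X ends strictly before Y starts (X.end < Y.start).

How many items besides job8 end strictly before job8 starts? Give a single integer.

Target job8 = [t=594, t=924].
job1 [t=787, t=941] → overlapped-by → no.
job2 [t=293, t=535] → before → counts.
job3 [t=685, t=762] → during → no.
job4 [t=581, t=720] → overlaps → no.
job5 [t=837, t=941] → overlapped-by → no.
job6 [t=484, t=941] → contains → no.
job7 [t=665, t=818] → during → no.
Total: 1.

1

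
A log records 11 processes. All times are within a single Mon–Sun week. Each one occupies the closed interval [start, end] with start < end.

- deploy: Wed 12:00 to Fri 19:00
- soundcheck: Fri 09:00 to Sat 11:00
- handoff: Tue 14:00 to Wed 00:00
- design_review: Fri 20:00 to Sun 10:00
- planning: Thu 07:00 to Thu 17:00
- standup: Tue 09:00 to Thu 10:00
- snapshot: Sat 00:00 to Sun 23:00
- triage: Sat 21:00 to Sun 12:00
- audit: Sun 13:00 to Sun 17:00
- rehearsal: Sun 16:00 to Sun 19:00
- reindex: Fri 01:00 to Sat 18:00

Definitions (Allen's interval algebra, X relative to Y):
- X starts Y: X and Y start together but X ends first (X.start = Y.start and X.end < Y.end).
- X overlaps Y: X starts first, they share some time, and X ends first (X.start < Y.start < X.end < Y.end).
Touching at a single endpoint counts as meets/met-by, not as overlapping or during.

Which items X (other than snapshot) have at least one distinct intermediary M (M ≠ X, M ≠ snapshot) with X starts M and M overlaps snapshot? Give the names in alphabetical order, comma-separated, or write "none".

none

Target snapshot = [Sat 00:00, Sun 23:00].
Intermediaries M with M overlaps snapshot: design_review, reindex, soundcheck.
Via design_review — items with X starts design_review: none.
Via reindex — items with X starts reindex: none.
Via soundcheck — items with X starts soundcheck: none.
Union: none.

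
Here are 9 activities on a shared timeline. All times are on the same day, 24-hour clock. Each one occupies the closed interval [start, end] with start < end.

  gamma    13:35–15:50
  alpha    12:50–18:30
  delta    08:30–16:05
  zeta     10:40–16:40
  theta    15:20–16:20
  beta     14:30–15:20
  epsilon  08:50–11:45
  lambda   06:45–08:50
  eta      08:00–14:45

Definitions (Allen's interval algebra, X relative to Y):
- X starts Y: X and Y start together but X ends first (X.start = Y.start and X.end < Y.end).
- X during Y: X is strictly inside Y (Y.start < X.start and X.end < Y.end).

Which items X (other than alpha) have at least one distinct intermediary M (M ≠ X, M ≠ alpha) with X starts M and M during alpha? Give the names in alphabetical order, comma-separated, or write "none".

none

Target alpha = [12:50, 18:30].
Intermediaries M with M during alpha: beta, gamma, theta.
Via beta — items with X starts beta: none.
Via gamma — items with X starts gamma: none.
Via theta — items with X starts theta: none.
Union: none.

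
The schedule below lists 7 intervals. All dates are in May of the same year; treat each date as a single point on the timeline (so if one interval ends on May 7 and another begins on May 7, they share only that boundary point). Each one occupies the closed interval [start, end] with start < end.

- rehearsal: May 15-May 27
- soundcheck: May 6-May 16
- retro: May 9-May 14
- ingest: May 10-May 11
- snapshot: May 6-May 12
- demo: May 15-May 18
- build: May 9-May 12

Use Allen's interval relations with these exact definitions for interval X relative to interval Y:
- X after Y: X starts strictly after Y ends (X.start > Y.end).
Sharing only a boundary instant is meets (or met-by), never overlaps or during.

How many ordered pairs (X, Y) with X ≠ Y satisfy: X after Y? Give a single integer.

8

Checking all 42 ordered pairs for relation 'after'; matching pairs in alphabetical order:
(demo, build): demo after build ✓
(demo, ingest): demo after ingest ✓
(demo, retro): demo after retro ✓
(demo, snapshot): demo after snapshot ✓
(rehearsal, build): rehearsal after build ✓
(rehearsal, ingest): rehearsal after ingest ✓
(rehearsal, retro): rehearsal after retro ✓
(rehearsal, snapshot): rehearsal after snapshot ✓
Count: 8.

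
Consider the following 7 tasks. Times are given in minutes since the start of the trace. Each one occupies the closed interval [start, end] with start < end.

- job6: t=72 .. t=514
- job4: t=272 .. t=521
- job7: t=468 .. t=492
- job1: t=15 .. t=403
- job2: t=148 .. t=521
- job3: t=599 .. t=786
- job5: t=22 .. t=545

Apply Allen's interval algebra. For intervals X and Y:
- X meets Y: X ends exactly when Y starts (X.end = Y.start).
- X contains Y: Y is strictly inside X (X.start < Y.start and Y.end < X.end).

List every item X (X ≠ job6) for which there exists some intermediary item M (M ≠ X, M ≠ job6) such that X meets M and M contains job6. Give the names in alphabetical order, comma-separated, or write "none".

none

Target job6 = [t=72, t=514].
Intermediaries M with M contains job6: job5.
Via job5 — items with X meets job5: none.
Union: none.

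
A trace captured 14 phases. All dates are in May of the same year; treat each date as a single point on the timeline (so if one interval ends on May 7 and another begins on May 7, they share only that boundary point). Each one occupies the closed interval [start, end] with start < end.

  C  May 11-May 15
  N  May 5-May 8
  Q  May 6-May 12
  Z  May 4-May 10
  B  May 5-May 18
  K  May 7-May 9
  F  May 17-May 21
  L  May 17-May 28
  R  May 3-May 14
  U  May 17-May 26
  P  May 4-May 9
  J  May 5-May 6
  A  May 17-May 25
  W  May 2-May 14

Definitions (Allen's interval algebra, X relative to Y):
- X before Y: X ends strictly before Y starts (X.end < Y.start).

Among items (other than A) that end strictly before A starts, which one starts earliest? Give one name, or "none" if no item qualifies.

Target A = [May 17, May 25].
B [May 5, May 18] → overlaps → excluded.
C [May 11, May 15] → before → candidate.
F [May 17, May 21] → starts → excluded.
J [May 5, May 6] → before → candidate.
K [May 7, May 9] → before → candidate.
L [May 17, May 28] → started-by → excluded.
N [May 5, May 8] → before → candidate.
P [May 4, May 9] → before → candidate.
Q [May 6, May 12] → before → candidate.
R [May 3, May 14] → before → candidate.
U [May 17, May 26] → started-by → excluded.
W [May 2, May 14] → before → candidate.
Z [May 4, May 10] → before → candidate.
Among candidates, earliest start is May 2 → W.

W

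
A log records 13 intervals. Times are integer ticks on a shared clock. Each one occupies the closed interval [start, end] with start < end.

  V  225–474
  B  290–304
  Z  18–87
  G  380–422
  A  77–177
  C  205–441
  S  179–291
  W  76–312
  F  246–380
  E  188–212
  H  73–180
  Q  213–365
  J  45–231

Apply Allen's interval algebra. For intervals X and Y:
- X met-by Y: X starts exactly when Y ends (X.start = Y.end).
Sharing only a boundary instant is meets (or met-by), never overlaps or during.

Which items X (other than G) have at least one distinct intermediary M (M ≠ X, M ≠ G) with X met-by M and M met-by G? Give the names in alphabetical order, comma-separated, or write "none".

none

Target G = [380, 422].
Intermediaries M with M met-by G: none.
Union: none.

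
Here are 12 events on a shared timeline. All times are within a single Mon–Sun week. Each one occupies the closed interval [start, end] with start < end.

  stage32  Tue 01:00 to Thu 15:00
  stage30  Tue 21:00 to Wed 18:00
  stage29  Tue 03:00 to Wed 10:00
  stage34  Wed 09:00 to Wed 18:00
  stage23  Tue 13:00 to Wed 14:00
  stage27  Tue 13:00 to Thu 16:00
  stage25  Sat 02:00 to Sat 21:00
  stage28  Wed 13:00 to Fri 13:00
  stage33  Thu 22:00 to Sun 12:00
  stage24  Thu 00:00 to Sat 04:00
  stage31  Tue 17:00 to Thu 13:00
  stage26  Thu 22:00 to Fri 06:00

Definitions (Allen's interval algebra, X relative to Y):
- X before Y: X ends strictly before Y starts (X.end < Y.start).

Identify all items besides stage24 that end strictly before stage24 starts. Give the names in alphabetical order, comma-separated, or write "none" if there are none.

stage23, stage29, stage30, stage34

Target stage24 = [Thu 00:00, Sat 04:00].
stage23 [Tue 13:00, Wed 14:00] → before → yes.
stage25 [Sat 02:00, Sat 21:00] → overlapped-by → no.
stage26 [Thu 22:00, Fri 06:00] → during → no.
stage27 [Tue 13:00, Thu 16:00] → overlaps → no.
stage28 [Wed 13:00, Fri 13:00] → overlaps → no.
stage29 [Tue 03:00, Wed 10:00] → before → yes.
stage30 [Tue 21:00, Wed 18:00] → before → yes.
stage31 [Tue 17:00, Thu 13:00] → overlaps → no.
stage32 [Tue 01:00, Thu 15:00] → overlaps → no.
stage33 [Thu 22:00, Sun 12:00] → overlapped-by → no.
stage34 [Wed 09:00, Wed 18:00] → before → yes.
Result: stage23, stage29, stage30, stage34.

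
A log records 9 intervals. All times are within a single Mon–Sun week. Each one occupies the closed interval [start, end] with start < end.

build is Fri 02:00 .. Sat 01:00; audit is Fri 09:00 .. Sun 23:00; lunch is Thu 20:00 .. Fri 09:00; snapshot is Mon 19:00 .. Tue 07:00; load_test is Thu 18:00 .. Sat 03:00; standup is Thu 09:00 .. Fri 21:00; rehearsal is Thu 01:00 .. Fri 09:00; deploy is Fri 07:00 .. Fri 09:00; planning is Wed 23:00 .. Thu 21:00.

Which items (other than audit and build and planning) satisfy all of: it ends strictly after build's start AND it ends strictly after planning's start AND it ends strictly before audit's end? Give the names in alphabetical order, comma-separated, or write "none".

deploy, load_test, lunch, rehearsal, standup

Conditions: its end is strictly after build's start (X.end > Fri 02:00) AND its end is strictly after planning's start (X.end > Wed 23:00) AND its end is strictly before audit's end (X.end < Sun 23:00).
deploy: end Fri 09:00 > Fri 02:00? ✓; end Fri 09:00 > Wed 23:00? ✓; end Fri 09:00 < Sun 23:00? ✓ → yes.
load_test: end Sat 03:00 > Fri 02:00? ✓; end Sat 03:00 > Wed 23:00? ✓; end Sat 03:00 < Sun 23:00? ✓ → yes.
lunch: end Fri 09:00 > Fri 02:00? ✓; end Fri 09:00 > Wed 23:00? ✓; end Fri 09:00 < Sun 23:00? ✓ → yes.
rehearsal: end Fri 09:00 > Fri 02:00? ✓; end Fri 09:00 > Wed 23:00? ✓; end Fri 09:00 < Sun 23:00? ✓ → yes.
snapshot: end Tue 07:00 > Fri 02:00? ✗; end Tue 07:00 > Wed 23:00? ✗; end Tue 07:00 < Sun 23:00? ✓ → no.
standup: end Fri 21:00 > Fri 02:00? ✓; end Fri 21:00 > Wed 23:00? ✓; end Fri 21:00 < Sun 23:00? ✓ → yes.
Result: deploy, load_test, lunch, rehearsal, standup.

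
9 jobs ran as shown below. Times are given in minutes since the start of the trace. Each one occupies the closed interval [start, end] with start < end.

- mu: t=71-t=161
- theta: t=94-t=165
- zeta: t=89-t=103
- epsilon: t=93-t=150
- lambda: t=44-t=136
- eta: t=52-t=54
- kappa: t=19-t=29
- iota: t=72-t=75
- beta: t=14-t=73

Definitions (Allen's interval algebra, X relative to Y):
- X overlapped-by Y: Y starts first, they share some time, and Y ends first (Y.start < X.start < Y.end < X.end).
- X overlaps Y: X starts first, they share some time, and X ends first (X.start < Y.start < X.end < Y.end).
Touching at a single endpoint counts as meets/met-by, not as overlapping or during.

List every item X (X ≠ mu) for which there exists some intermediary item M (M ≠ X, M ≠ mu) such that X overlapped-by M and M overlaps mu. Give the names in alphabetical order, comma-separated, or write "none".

epsilon, iota, lambda, theta

Target mu = [t=71, t=161].
Intermediaries M with M overlaps mu: beta, lambda.
Via beta — items with X overlapped-by beta: iota, lambda.
Via lambda — items with X overlapped-by lambda: epsilon, theta.
Union: epsilon, iota, lambda, theta.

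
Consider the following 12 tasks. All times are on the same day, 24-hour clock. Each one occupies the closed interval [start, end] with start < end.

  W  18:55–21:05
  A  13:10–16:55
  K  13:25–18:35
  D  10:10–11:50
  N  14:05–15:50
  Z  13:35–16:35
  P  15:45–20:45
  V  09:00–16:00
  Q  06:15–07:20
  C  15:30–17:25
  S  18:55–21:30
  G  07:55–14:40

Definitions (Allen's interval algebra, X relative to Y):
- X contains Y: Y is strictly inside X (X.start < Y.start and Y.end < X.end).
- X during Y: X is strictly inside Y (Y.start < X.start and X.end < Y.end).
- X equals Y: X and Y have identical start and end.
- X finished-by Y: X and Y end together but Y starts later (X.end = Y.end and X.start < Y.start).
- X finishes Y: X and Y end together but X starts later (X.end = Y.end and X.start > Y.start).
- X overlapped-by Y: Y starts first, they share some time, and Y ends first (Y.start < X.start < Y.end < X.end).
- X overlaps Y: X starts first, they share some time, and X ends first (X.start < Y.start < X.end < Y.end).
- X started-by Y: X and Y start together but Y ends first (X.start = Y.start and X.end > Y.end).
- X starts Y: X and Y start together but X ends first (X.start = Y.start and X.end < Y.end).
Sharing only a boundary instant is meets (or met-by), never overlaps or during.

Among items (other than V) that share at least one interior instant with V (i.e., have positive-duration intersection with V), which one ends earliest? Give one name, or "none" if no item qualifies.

Target V = [09:00, 16:00].
A [13:10, 16:55] → overlapped-by → candidate.
C [15:30, 17:25] → overlapped-by → candidate.
D [10:10, 11:50] → during → candidate.
G [07:55, 14:40] → overlaps → candidate.
K [13:25, 18:35] → overlapped-by → candidate.
N [14:05, 15:50] → during → candidate.
P [15:45, 20:45] → overlapped-by → candidate.
Q [06:15, 07:20] → before → excluded.
S [18:55, 21:30] → after → excluded.
W [18:55, 21:05] → after → excluded.
Z [13:35, 16:35] → overlapped-by → candidate.
Among candidates, earliest end is 11:50 → D.

D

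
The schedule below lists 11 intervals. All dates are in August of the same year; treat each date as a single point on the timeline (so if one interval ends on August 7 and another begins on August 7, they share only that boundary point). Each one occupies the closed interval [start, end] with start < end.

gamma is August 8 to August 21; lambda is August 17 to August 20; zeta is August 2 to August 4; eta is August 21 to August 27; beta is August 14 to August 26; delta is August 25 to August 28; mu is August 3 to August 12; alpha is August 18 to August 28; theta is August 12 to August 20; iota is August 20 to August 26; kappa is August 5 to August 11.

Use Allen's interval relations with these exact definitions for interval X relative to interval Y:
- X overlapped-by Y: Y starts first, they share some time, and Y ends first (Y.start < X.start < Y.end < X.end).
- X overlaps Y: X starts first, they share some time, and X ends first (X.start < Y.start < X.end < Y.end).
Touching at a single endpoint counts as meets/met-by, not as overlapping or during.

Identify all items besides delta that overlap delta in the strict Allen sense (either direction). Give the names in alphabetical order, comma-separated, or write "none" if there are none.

beta, eta, iota

Target delta = [August 25, August 28].
alpha [August 18, August 28] → finished-by → no.
beta [August 14, August 26] → overlaps → yes.
eta [August 21, August 27] → overlaps → yes.
gamma [August 8, August 21] → before → no.
iota [August 20, August 26] → overlaps → yes.
kappa [August 5, August 11] → before → no.
lambda [August 17, August 20] → before → no.
mu [August 3, August 12] → before → no.
theta [August 12, August 20] → before → no.
zeta [August 2, August 4] → before → no.
Result: beta, eta, iota.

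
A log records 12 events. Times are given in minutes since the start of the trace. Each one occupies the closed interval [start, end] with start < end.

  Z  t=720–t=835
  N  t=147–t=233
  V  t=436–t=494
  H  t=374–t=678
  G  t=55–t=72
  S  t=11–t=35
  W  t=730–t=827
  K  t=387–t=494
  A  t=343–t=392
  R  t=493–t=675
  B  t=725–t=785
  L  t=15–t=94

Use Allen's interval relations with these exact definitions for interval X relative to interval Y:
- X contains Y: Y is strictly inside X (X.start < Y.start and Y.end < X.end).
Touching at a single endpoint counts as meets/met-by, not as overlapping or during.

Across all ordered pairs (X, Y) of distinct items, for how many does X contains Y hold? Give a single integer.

6

Checking all 132 ordered pairs for relation 'contains'; matching pairs in alphabetical order:
(H, K): H contains K ✓
(H, R): H contains R ✓
(H, V): H contains V ✓
(L, G): L contains G ✓
(Z, B): Z contains B ✓
(Z, W): Z contains W ✓
Count: 6.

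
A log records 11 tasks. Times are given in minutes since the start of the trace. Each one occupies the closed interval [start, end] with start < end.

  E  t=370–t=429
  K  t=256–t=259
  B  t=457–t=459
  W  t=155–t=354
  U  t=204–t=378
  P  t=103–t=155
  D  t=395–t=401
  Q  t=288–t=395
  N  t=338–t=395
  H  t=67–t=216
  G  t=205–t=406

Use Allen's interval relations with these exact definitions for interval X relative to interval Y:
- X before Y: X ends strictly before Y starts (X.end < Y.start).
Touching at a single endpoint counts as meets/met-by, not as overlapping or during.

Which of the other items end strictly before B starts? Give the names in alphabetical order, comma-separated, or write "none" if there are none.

Target B = [t=457, t=459].
D [t=395, t=401] → before → yes.
E [t=370, t=429] → before → yes.
G [t=205, t=406] → before → yes.
H [t=67, t=216] → before → yes.
K [t=256, t=259] → before → yes.
N [t=338, t=395] → before → yes.
P [t=103, t=155] → before → yes.
Q [t=288, t=395] → before → yes.
U [t=204, t=378] → before → yes.
W [t=155, t=354] → before → yes.
Result: D, E, G, H, K, N, P, Q, U, W.

D, E, G, H, K, N, P, Q, U, W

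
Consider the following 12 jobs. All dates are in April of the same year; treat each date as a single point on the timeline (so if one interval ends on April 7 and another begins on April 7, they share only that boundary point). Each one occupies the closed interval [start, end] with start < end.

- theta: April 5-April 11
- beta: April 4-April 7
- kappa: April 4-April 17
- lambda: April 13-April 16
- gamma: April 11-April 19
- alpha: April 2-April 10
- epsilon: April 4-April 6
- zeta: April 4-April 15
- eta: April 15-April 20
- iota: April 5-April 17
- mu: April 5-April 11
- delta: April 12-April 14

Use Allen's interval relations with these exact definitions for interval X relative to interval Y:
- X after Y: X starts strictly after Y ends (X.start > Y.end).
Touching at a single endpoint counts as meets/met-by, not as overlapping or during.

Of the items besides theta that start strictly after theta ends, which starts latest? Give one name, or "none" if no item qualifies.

Target theta = [April 5, April 11].
alpha [April 2, April 10] → overlaps → excluded.
beta [April 4, April 7] → overlaps → excluded.
delta [April 12, April 14] → after → candidate.
epsilon [April 4, April 6] → overlaps → excluded.
eta [April 15, April 20] → after → candidate.
gamma [April 11, April 19] → met-by → excluded.
iota [April 5, April 17] → started-by → excluded.
kappa [April 4, April 17] → contains → excluded.
lambda [April 13, April 16] → after → candidate.
mu [April 5, April 11] → equals → excluded.
zeta [April 4, April 15] → contains → excluded.
Among candidates, latest start is April 15 → eta.

eta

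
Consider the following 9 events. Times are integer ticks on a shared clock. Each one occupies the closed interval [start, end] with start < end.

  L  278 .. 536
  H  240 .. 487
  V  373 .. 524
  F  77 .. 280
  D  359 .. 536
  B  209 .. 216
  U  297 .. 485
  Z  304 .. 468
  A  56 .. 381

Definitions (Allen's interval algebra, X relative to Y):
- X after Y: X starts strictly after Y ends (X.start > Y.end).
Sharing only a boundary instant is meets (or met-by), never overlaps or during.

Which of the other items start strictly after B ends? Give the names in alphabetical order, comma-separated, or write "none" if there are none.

D, H, L, U, V, Z

Target B = [209, 216].
A [56, 381] → contains → no.
D [359, 536] → after → yes.
F [77, 280] → contains → no.
H [240, 487] → after → yes.
L [278, 536] → after → yes.
U [297, 485] → after → yes.
V [373, 524] → after → yes.
Z [304, 468] → after → yes.
Result: D, H, L, U, V, Z.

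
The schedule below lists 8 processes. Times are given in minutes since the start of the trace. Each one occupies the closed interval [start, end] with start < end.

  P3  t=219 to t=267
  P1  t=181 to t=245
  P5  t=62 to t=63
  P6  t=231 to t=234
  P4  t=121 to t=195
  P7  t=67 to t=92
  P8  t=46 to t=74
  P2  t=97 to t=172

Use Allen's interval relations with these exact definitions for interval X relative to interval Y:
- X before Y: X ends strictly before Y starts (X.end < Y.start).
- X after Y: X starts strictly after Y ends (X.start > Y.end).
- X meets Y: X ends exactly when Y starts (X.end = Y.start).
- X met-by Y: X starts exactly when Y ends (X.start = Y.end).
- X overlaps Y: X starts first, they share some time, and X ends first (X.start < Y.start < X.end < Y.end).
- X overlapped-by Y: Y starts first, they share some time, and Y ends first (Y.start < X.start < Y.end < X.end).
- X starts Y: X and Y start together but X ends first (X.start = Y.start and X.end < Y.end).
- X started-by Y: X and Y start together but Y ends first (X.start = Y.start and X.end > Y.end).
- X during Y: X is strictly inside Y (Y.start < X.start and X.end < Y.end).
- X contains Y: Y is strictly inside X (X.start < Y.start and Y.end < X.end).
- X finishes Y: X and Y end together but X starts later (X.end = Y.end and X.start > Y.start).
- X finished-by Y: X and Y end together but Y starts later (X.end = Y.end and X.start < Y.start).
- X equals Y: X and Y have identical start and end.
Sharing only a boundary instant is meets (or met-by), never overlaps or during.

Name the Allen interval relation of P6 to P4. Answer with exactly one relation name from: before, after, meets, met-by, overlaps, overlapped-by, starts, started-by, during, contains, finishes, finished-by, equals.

after

P6 = [t=231, t=234]; P4 = [t=121, t=195].
Compare endpoints: P6.start > P4.start, P6.start > P4.end, P6.end > P4.start, P6.end > P4.end.
That pattern is 'after'.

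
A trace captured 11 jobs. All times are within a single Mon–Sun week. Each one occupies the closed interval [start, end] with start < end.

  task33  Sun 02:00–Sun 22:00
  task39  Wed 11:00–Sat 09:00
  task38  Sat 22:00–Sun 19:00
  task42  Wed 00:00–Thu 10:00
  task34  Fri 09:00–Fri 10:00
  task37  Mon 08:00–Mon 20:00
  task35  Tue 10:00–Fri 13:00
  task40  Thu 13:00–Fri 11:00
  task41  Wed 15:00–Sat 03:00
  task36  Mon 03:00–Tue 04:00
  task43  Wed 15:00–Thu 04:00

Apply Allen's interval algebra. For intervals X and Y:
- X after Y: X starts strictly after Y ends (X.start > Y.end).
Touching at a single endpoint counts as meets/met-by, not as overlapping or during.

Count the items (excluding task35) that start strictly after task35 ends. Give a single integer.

Target task35 = [Tue 10:00, Fri 13:00].
task33 [Sun 02:00, Sun 22:00] → after → counts.
task34 [Fri 09:00, Fri 10:00] → during → no.
task36 [Mon 03:00, Tue 04:00] → before → no.
task37 [Mon 08:00, Mon 20:00] → before → no.
task38 [Sat 22:00, Sun 19:00] → after → counts.
task39 [Wed 11:00, Sat 09:00] → overlapped-by → no.
task40 [Thu 13:00, Fri 11:00] → during → no.
task41 [Wed 15:00, Sat 03:00] → overlapped-by → no.
task42 [Wed 00:00, Thu 10:00] → during → no.
task43 [Wed 15:00, Thu 04:00] → during → no.
Total: 2.

2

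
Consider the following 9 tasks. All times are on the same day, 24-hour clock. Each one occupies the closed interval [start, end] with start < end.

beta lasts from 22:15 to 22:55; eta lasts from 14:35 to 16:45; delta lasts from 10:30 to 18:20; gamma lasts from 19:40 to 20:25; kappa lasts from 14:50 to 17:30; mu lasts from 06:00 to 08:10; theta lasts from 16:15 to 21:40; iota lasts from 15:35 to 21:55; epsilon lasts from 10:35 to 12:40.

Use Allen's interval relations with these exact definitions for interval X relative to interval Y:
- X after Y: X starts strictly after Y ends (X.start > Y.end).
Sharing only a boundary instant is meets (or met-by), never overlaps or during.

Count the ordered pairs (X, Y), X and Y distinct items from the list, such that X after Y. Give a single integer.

23

Checking all 72 ordered pairs for relation 'after'; matching pairs in alphabetical order:
(beta, delta): beta after delta ✓
(beta, epsilon): beta after epsilon ✓
(beta, eta): beta after eta ✓
(beta, gamma): beta after gamma ✓
(beta, iota): beta after iota ✓
(beta, kappa): beta after kappa ✓
(beta, mu): beta after mu ✓
(beta, theta): beta after theta ✓
(delta, mu): delta after mu ✓
(epsilon, mu): epsilon after mu ✓
(eta, epsilon): eta after epsilon ✓
(eta, mu): eta after mu ✓
(gamma, delta): gamma after delta ✓
(gamma, epsilon): gamma after epsilon ✓
(gamma, eta): gamma after eta ✓
(gamma, kappa): gamma after kappa ✓
(gamma, mu): gamma after mu ✓
(iota, epsilon): iota after epsilon ✓
(iota, mu): iota after mu ✓
(kappa, epsilon): kappa after epsilon ✓
(kappa, mu): kappa after mu ✓
(theta, epsilon): theta after epsilon ✓
(theta, mu): theta after mu ✓
Count: 23.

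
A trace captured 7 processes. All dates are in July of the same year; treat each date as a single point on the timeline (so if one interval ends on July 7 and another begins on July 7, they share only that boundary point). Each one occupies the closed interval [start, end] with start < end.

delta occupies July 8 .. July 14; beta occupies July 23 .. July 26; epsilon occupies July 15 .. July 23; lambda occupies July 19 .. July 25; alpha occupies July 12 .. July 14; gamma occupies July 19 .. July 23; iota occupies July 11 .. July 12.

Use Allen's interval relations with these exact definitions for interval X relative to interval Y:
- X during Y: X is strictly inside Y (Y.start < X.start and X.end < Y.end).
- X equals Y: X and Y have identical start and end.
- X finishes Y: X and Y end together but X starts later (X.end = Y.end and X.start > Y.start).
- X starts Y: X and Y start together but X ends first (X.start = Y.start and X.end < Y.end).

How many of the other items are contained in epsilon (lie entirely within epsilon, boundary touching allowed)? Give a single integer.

Target epsilon = [July 15, July 23].
alpha [July 12, July 14] → before → no.
beta [July 23, July 26] → met-by → no.
delta [July 8, July 14] → before → no.
gamma [July 19, July 23] → finishes → counts.
iota [July 11, July 12] → before → no.
lambda [July 19, July 25] → overlapped-by → no.
Total: 1.

1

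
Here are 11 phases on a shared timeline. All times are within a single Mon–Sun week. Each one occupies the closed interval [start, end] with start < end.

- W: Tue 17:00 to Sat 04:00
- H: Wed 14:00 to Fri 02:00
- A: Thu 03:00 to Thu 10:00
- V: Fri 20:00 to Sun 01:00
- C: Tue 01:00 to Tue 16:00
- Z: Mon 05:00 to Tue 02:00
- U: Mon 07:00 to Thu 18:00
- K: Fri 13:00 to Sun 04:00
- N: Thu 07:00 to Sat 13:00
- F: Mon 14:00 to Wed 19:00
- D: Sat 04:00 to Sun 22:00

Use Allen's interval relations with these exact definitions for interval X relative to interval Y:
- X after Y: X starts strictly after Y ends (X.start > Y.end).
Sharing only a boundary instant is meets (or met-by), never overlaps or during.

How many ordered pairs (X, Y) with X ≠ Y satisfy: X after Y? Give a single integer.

28

Checking all 110 ordered pairs for relation 'after'; matching pairs in alphabetical order:
(A, C): A after C ✓
(A, F): A after F ✓
(A, Z): A after Z ✓
(D, A): D after A ✓
(D, C): D after C ✓
(D, F): D after F ✓
(D, H): D after H ✓
(D, U): D after U ✓
(D, Z): D after Z ✓
(H, C): H after C ✓
(H, Z): H after Z ✓
(K, A): K after A ✓
(K, C): K after C ✓
(K, F): K after F ✓
(K, H): K after H ✓
(K, U): K after U ✓
(K, Z): K after Z ✓
(N, C): N after C ✓
(N, F): N after F ✓
(N, Z): N after Z ✓
(V, A): V after A ✓
(V, C): V after C ✓
(V, F): V after F ✓
(V, H): V after H ✓
... plus 4 further pairs not listed.
Count: 28.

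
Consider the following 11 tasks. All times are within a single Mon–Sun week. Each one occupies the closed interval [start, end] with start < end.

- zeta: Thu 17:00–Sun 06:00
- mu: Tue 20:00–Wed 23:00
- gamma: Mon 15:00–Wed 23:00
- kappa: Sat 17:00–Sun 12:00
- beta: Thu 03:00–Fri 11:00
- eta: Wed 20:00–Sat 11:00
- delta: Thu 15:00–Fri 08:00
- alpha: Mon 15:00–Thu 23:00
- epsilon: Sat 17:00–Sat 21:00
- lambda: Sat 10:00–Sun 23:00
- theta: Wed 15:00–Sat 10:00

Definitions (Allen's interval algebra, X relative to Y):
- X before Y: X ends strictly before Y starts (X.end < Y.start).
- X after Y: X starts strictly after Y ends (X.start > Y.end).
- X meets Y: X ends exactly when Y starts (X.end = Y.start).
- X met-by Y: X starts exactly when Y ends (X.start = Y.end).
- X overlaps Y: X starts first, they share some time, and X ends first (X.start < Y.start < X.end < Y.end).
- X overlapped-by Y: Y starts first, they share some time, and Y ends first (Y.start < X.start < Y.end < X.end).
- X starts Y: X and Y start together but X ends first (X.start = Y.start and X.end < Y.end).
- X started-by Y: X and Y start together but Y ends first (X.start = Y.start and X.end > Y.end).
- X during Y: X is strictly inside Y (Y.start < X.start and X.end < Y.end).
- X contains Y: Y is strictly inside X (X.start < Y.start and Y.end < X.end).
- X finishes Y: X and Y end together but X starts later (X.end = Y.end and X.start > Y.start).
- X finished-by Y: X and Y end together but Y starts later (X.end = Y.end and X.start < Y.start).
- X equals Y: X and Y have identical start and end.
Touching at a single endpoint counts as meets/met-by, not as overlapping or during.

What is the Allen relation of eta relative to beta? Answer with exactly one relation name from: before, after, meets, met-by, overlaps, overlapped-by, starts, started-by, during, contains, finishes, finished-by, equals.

eta = [Wed 20:00, Sat 11:00]; beta = [Thu 03:00, Fri 11:00].
Compare endpoints: eta.start < beta.start, eta.start < beta.end, eta.end > beta.start, eta.end > beta.end.
That pattern is 'contains'.

contains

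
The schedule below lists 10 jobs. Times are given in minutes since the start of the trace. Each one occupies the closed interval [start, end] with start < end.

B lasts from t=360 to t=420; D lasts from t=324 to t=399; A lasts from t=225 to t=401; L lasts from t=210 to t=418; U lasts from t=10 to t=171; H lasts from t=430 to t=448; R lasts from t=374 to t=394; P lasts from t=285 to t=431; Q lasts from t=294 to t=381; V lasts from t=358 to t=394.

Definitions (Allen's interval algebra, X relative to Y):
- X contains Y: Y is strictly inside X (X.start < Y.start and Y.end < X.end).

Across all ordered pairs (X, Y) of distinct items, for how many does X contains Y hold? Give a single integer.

17

Checking all 90 ordered pairs for relation 'contains'; matching pairs in alphabetical order:
(A, D): A contains D ✓
(A, Q): A contains Q ✓
(A, R): A contains R ✓
(A, V): A contains V ✓
(B, R): B contains R ✓
(D, R): D contains R ✓
(D, V): D contains V ✓
(L, A): L contains A ✓
(L, D): L contains D ✓
(L, Q): L contains Q ✓
(L, R): L contains R ✓
(L, V): L contains V ✓
(P, B): P contains B ✓
(P, D): P contains D ✓
(P, Q): P contains Q ✓
(P, R): P contains R ✓
(P, V): P contains V ✓
Count: 17.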